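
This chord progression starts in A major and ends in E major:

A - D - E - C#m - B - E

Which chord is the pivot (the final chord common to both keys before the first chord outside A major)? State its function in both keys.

C#m — iii in A major, vi in E major

Chords diatonic to A major: A, Bm, C#m, D, E, F#m, G#dim.
Reading the progression, the first chord not in that set is B, so the modulation leaves A major there.
The chord immediately before B is C#m, which is diatonic to both keys: iii in A major and vi in E major.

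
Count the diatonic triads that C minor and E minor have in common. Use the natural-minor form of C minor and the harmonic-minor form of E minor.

0

Diatonic triads of C minor (natural minor): Cm (i), Ddim (ii°), Eb (III), Fm (iv), Gm (v), Ab (VI), Bb (VII).
Diatonic triads of E minor (harmonic minor): Em (i), F#dim (ii°), Gaug (III+), Am (iv), B (V), C (VI), D#dim (vii°).
No triad has the same root and quality in both keys.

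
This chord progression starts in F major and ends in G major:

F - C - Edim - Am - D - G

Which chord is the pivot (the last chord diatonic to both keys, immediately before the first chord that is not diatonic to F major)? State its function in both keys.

Chords diatonic to F major: F, Gm, Am, Bb, C, Dm, Edim.
Reading the progression, the first chord not in that set is D, so the modulation leaves F major there.
The chord immediately before D is Am, which is diatonic to both keys: iii in F major and ii in G major.

Am — iii in F major, ii in G major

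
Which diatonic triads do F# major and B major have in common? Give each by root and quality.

Triads in F# major: F# (I), G#m (ii), A#m (iii), B (IV), C# (V), D#m (vi), E#dim (vii°).
Triads in B major: B (I), C#m (ii), D#m (iii), E (IV), F# (V), G#m (vi), A#dim (vii°).
Shared triads with their functions: F# (I in F# major, V in B major); G#m (ii in F# major, vi in B major); B (IV in F# major, I in B major); D#m (vi in F# major, iii in B major).

F#, G#m, B, D#m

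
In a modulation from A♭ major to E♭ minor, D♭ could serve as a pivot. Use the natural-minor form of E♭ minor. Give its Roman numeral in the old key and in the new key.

The scale of A♭ major is A♭ B♭ C D♭ E♭ F G; D♭ is degree 4, and the triad built there (D♭-F-A♭) is major, so it is IV.
The scale of E♭ minor (natural minor) is E♭ F G♭ A♭ B♭ C♭ D♭; D♭ is degree 7, and the triad built there (D♭-F-A♭) is major, so it is VII.

IV in A♭ major; VII in E♭ minor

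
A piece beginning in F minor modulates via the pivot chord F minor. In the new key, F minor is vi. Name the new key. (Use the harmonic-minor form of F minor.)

Ab major

The numeral vi denotes a minor triad on scale degree 6. With F on degree 6, the tonic of the new key is Ab.
Degree 6 carries a minor triad in major keys, so the destination is Ab major.
Check: the diatonic triads of Ab major are Ab (I), Bbm (ii), Cm (iii), Db (IV), Eb (V), Fm (vi), Gdim (vii°) — F minor is indeed vi.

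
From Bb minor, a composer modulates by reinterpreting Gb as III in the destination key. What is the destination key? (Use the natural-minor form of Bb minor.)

Eb minor

The numeral III denotes a major triad on scale degree 3. With Gb on degree 3, the tonic of the new key is Eb.
Degree 3 carries a major triad in natural-minor keys, so the destination is Eb minor.
Check: the diatonic triads of Eb minor (natural minor) are Ebm (i), Fdim (ii°), Gb (III), Abm (iv), Bbm (v), Cb (VI), Db (VII) — Gb is indeed III.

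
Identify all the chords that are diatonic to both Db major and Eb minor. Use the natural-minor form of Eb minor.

Db, Ebm, Gb, Bbm

Triads in Db major: Db (I), Ebm (ii), Fm (iii), Gb (IV), Ab (V), Bbm (vi), Cdim (vii°).
Triads in Eb minor (natural minor): Ebm (i), Fdim (ii°), Gb (III), Abm (iv), Bbm (v), Cb (VI), Db (VII).
Shared triads with their functions: Db (I in Db major, VII in Eb minor); Ebm (ii in Db major, i in Eb minor); Gb (IV in Db major, III in Eb minor); Bbm (vi in Db major, v in Eb minor).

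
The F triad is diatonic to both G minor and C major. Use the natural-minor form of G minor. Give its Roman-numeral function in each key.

The scale of G minor (natural minor) is G A B♭ C D E♭ F; F is degree 7, and the triad built there (F-A-C) is major, so it is VII.
The scale of C major is C D E F G A B; F is degree 4, and the triad built there (F-A-C) is major, so it is IV.

VII in G minor; IV in C major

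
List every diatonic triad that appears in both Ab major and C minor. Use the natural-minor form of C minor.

Ab, Cm, Eb, Fm

Triads in Ab major: Ab (I), Bbm (ii), Cm (iii), Db (IV), Eb (V), Fm (vi), Gdim (vii°).
Triads in C minor (natural minor): Cm (i), Ddim (ii°), Eb (III), Fm (iv), Gm (v), Ab (VI), Bb (VII).
Shared triads with their functions: Ab (I in Ab major, VI in C minor); Cm (iii in Ab major, i in C minor); Eb (V in Ab major, III in C minor); Fm (vi in Ab major, iv in C minor).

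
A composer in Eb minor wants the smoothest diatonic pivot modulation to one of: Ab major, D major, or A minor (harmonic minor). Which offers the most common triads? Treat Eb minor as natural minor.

Ab major

Triads of Eb minor (natural minor): Ebm (i), Fdim (ii°), Gb (III), Abm (iv), Bbm (v), Cb (VI), Db (VII).
Ab major shares 2: Bbm, Db.
D major shares 0: none.
A minor (harmonic minor) shares 0: none.
The most common triads (2) are shared with Ab major.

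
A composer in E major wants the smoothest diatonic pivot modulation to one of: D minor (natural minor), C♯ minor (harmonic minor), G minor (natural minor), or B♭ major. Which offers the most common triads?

Triads of E major: E major (I), F♯ minor (ii), G♯ minor (iii), A major (IV), B major (V), C♯ minor (vi), D♯ diminished (vii°).
D minor (natural minor) shares 0: none.
C♯ minor (harmonic minor) shares 4: F♯m, A, C♯m, D♯dim.
G minor (natural minor) shares 0: none.
B♭ major shares 0: none.
The most common triads (4) are shared with C♯ minor.

C♯ minor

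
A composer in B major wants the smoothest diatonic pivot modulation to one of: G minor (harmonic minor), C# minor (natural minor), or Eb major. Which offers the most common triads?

Triads of B major: B (I), C#m (ii), D#m (iii), E (IV), F# (V), G#m (vi), A#dim (vii°).
G minor (harmonic minor) shares 0: none.
C# minor (natural minor) shares 4: B, C#m, E, G#m.
Eb major shares 0: none.
The most common triads (4) are shared with C# minor.

C# minor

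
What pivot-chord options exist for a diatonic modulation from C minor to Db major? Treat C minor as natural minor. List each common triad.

Triads in C minor (natural minor): Cm (i), Ddim (ii°), Eb (III), Fm (iv), Gm (v), Ab (VI), Bb (VII).
Triads in Db major: Db (I), Ebm (ii), Fm (iii), Gb (IV), Ab (V), Bbm (vi), Cdim (vii°).
Shared triads with their functions: Fm (iv in C minor, iii in Db major); Ab (VI in C minor, V in Db major).

Fm, Ab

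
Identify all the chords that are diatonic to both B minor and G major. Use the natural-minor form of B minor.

Triads in B minor (natural minor): Bm (i), C♯dim (ii°), D (III), Em (iv), F♯m (v), G (VI), A (VII).
Triads in G major: G (I), Am (ii), Bm (iii), C (IV), D (V), Em (vi), F♯dim (vii°).
Shared triads with their functions: Bm (i in B minor, iii in G major); D (III in B minor, V in G major); Em (iv in B minor, vi in G major); G (VI in B minor, I in G major).

Bm, D, Em, G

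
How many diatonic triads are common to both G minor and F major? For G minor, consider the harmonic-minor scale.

1

Diatonic triads of G minor (harmonic minor): G minor (i), A diminished (ii°), Bb augmented (III+), C minor (iv), D major (V), Eb major (VI), F# diminished (vii°).
Diatonic triads of F major: F major (I), G minor (ii), A minor (iii), Bb major (IV), C major (V), D minor (vi), E diminished (vii°).
Matching root and quality in both lists: G minor.
That gives 1 common triad.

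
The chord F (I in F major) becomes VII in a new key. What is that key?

G minor

The numeral VII denotes a major triad on scale degree 7. With F on degree 7, the tonic of the new key is G.
Degree 7 carries a major triad in natural-minor keys, so the destination is G minor.
Check: the diatonic triads of G minor (natural minor) are Gm (i), Adim (ii°), Bb (III), Cm (iv), Dm (v), Eb (VI), F (VII) — F is indeed VII.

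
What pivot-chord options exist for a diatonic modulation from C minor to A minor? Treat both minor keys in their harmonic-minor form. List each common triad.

Triads in C minor (harmonic minor): Cm (i), Ddim (ii°), Ebaug (III+), Fm (iv), G (V), Ab (VI), Bdim (vii°).
Triads in A minor (harmonic minor): Am (i), Bdim (ii°), Caug (III+), Dm (iv), E (V), F (VI), G#dim (vii°).
Shared triads with their functions: Bdim (vii° in C minor, ii° in A minor).

Bdim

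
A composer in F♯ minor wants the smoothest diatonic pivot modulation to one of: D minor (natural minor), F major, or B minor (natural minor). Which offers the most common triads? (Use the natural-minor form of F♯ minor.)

Triads of F♯ minor (natural minor): F♯m (i), G♯dim (ii°), A (III), Bm (iv), C♯m (v), D (VI), E (VII).
D minor (natural minor) shares 0: none.
F major shares 0: none.
B minor (natural minor) shares 4: F♯m, A, Bm, D.
The most common triads (4) are shared with B minor.

B minor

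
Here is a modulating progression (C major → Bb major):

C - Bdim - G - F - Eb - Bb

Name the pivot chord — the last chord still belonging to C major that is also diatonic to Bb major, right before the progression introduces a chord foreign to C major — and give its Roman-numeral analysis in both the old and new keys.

F — IV in C major, V in Bb major

Chords diatonic to C major: C, Dm, Em, F, G, Am, Bdim.
Reading the progression, the first chord not in that set is Eb, so the modulation leaves C major there.
The chord immediately before Eb is F, which is diatonic to both keys: IV in C major and V in Bb major.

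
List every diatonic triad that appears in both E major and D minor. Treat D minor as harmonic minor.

Triads in E major: E (I), F#m (ii), G#m (iii), A (IV), B (V), C#m (vi), D#dim (vii°).
Triads in D minor (harmonic minor): Dm (i), Edim (ii°), Faug (III+), Gm (iv), A (V), Bb (VI), C#dim (vii°).
Shared triads with their functions: A (IV in E major, V in D minor).

A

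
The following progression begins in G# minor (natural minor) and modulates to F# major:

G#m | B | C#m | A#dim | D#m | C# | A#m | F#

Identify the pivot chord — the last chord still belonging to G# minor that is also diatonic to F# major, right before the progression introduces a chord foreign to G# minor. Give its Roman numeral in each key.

Chords diatonic to G# minor: G#m, A#dim, B, C#m, D#m, E, F#.
Reading the progression, the first chord not in that set is C#, so the modulation leaves G# minor there.
The chord immediately before C# is D#m, which is diatonic to both keys: v in G# minor and vi in F# major.

D#m — v in G# minor, vi in F# major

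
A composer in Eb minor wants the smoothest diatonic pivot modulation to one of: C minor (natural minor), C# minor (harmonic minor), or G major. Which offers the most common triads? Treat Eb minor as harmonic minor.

Triads of Eb minor (harmonic minor): Eb minor (i), F diminished (ii°), Gb augmented (III+), Ab minor (iv), Bb major (V), Cb major (VI), D diminished (vii°).
C minor (natural minor) shares 2: Bb, Ddim.
C# minor (harmonic minor) shares 0: none.
G major shares 0: none.
The most common triads (2) are shared with C minor.

C minor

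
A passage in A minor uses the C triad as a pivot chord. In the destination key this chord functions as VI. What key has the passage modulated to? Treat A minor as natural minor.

E minor

The numeral VI denotes a major triad on scale degree 6. With C on degree 6, the tonic of the new key is E.
Degree 6 carries a major triad in minor keys, so the destination is E minor.
Check: the diatonic triads of E minor (natural minor) are Em (i), F#dim (ii°), G (III), Am (iv), Bm (v), C (VI), D (VII) — C is indeed VI.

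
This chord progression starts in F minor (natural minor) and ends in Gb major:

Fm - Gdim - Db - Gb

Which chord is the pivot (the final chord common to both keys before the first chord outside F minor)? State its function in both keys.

Chords diatonic to F minor: Fm, Gdim, Ab, Bbm, Cm, Db, Eb.
Reading the progression, the first chord not in that set is Gb, so the modulation leaves F minor there.
The chord immediately before Gb is Db, which is diatonic to both keys: VI in F minor and V in Gb major.

Db — VI in F minor, V in Gb major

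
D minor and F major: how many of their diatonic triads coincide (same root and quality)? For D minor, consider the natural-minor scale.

7

Diatonic triads of D minor (natural minor): Dm (i), Edim (ii°), F (III), Gm (iv), Am (v), Bb (VI), C (VII).
Diatonic triads of F major: F (I), Gm (ii), Am (iii), Bb (IV), C (V), Dm (vi), Edim (vii°).
Matching root and quality in both lists: Dm, Edim, F, Gm, Am, Bb, C.
That gives 7 common triads.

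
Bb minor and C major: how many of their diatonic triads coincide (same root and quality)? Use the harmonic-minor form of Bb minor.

1

Diatonic triads of Bb minor (harmonic minor): Bbm (i), Cdim (ii°), Dbaug (III+), Ebm (iv), F (V), Gb (VI), Adim (vii°).
Diatonic triads of C major: C (I), Dm (ii), Em (iii), F (IV), G (V), Am (vi), Bdim (vii°).
Matching root and quality in both lists: F.
That gives 1 common triad.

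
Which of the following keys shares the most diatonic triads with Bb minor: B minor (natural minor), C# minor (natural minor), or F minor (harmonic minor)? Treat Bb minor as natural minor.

F minor

Triads of Bb minor (natural minor): Bb minor (i), C diminished (ii°), Db major (III), Eb minor (iv), F minor (v), Gb major (VI), Ab major (VII).
B minor (natural minor) shares 0: none.
C# minor (natural minor) shares 0: none.
F minor (harmonic minor) shares 3: Bbm, Db, Fm.
The most common triads (3) are shared with F minor.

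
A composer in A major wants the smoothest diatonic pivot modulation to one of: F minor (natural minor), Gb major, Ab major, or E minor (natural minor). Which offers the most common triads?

E minor

Triads of A major: A (I), Bm (ii), C#m (iii), D (IV), E (V), F#m (vi), G#dim (vii°).
F minor (natural minor) shares 0: none.
Gb major shares 0: none.
Ab major shares 0: none.
E minor (natural minor) shares 2: Bm, D.
The most common triads (2) are shared with E minor.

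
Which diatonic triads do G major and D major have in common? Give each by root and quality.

G, Bm, D, Em

Triads in G major: G major (I), A minor (ii), B minor (iii), C major (IV), D major (V), E minor (vi), F# diminished (vii°).
Triads in D major: D major (I), E minor (ii), F# minor (iii), G major (IV), A major (V), B minor (vi), C# diminished (vii°).
Shared triads with their functions: G major (I in G major, IV in D major); B minor (iii in G major, vi in D major); D major (V in G major, I in D major); E minor (vi in G major, ii in D major).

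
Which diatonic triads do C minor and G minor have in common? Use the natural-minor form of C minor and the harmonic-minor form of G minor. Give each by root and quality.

Cm, Eb, Gm

Triads in C minor (natural minor): Cm (i), Ddim (ii°), Eb (III), Fm (iv), Gm (v), Ab (VI), Bb (VII).
Triads in G minor (harmonic minor): Gm (i), Adim (ii°), Bbaug (III+), Cm (iv), D (V), Eb (VI), F#dim (vii°).
Shared triads with their functions: Cm (i in C minor, iv in G minor); Eb (III in C minor, VI in G minor); Gm (v in C minor, i in G minor).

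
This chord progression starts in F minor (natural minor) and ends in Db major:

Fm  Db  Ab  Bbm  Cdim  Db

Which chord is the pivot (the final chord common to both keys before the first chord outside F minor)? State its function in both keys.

Chords diatonic to F minor: Fm, Gdim, Ab, Bbm, Cm, Db, Eb.
Reading the progression, the first chord not in that set is Cdim, so the modulation leaves F minor there.
The chord immediately before Cdim is Bbm, which is diatonic to both keys: iv in F minor and vi in Db major.

Bbm — iv in F minor, vi in Db major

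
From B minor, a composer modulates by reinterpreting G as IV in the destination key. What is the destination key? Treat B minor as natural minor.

The numeral IV denotes a major triad on scale degree 4. With G on degree 4, the tonic of the new key is D.
Degree 4 carries a major triad in major keys, so the destination is D major.
Check: the diatonic triads of D major are D (I), Em (ii), F#m (iii), G (IV), A (V), Bm (vi), C#dim (vii°) — G is indeed IV.

D major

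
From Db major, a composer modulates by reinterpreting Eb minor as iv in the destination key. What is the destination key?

Bb minor

The numeral iv denotes a minor triad on scale degree 4. With Eb on degree 4, the tonic of the new key is Bb.
Degree 4 carries a minor triad in minor keys, so the destination is Bb minor.
Check: the diatonic triads of Bb minor (natural minor) are Bbm (i), Cdim (ii°), Db (III), Ebm (iv), Fm (v), Gb (VI), Ab (VII) — Eb minor is indeed iv.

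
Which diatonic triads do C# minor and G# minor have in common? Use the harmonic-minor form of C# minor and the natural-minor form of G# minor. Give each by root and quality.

Triads in C# minor (harmonic minor): C#m (i), D#dim (ii°), Eaug (III+), F#m (iv), G# (V), A (VI), B#dim (vii°).
Triads in G# minor (natural minor): G#m (i), A#dim (ii°), B (III), C#m (iv), D#m (v), E (VI), F# (VII).
Shared triads with their functions: C#m (i in C# minor, iv in G# minor).

C#m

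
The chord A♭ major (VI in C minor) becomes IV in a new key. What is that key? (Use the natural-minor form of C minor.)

The numeral IV denotes a major triad on scale degree 4. With A♭ on degree 4, the tonic of the new key is E♭.
Degree 4 carries a major triad in major keys, so the destination is E♭ major.
Check: the diatonic triads of E♭ major are E♭ (I), Fm (ii), Gm (iii), A♭ (IV), B♭ (V), Cm (vi), Ddim (vii°) — A♭ major is indeed IV.

E♭ major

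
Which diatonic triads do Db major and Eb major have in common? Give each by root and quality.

Fm, Ab

Triads in Db major: Db (I), Ebm (ii), Fm (iii), Gb (IV), Ab (V), Bbm (vi), Cdim (vii°).
Triads in Eb major: Eb (I), Fm (ii), Gm (iii), Ab (IV), Bb (V), Cm (vi), Ddim (vii°).
Shared triads with their functions: Fm (iii in Db major, ii in Eb major); Ab (V in Db major, IV in Eb major).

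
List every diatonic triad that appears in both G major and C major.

G, Am, C, Em

Triads in G major: G major (I), A minor (ii), B minor (iii), C major (IV), D major (V), E minor (vi), F♯ diminished (vii°).
Triads in C major: C major (I), D minor (ii), E minor (iii), F major (IV), G major (V), A minor (vi), B diminished (vii°).
Shared triads with their functions: G major (I in G major, V in C major); A minor (ii in G major, vi in C major); C major (IV in G major, I in C major); E minor (vi in G major, iii in C major).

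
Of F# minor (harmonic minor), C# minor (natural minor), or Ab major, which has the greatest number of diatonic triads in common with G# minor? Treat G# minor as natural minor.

C# minor

Triads of G# minor (natural minor): G#m (i), A#dim (ii°), B (III), C#m (iv), D#m (v), E (VI), F# (VII).
F# minor (harmonic minor) shares 0: none.
C# minor (natural minor) shares 4: G#m, B, C#m, E.
Ab major shares 0: none.
The most common triads (4) are shared with C# minor.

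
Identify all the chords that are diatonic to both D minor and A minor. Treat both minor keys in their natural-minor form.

Triads in D minor (natural minor): D minor (i), E diminished (ii°), F major (III), G minor (iv), A minor (v), B♭ major (VI), C major (VII).
Triads in A minor (natural minor): A minor (i), B diminished (ii°), C major (III), D minor (iv), E minor (v), F major (VI), G major (VII).
Shared triads with their functions: D minor (i in D minor, iv in A minor); F major (III in D minor, VI in A minor); A minor (v in D minor, i in A minor); C major (VII in D minor, III in A minor).

Dm, F, Am, C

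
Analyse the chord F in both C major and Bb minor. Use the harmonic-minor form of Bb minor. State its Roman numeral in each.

IV in C major; V in Bb minor

The scale of C major is C D E F G A B; F is degree 4, and the triad built there (F-A-C) is major, so it is IV.
The scale of Bb minor (harmonic minor) is Bb C Db Eb F Gb A; F is degree 5, and the triad built there (F-A-C) is major, so it is V.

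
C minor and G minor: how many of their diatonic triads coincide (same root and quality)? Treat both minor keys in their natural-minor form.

Diatonic triads of C minor (natural minor): Cm (i), Ddim (ii°), E♭ (III), Fm (iv), Gm (v), A♭ (VI), B♭ (VII).
Diatonic triads of G minor (natural minor): Gm (i), Adim (ii°), B♭ (III), Cm (iv), Dm (v), E♭ (VI), F (VII).
Matching root and quality in both lists: Cm, E♭, Gm, B♭.
That gives 4 common triads.

4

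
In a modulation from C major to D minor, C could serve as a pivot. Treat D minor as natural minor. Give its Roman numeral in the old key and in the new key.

I in C major; VII in D minor

The scale of C major is C D E F G A B; C is degree 1, and the triad built there (C-E-G) is major, so it is I.
The scale of D minor (natural minor) is D E F G A B♭ C; C is degree 7, and the triad built there (C-E-G) is major, so it is VII.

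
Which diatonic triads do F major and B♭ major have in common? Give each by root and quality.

Triads in F major: F (I), Gm (ii), Am (iii), B♭ (IV), C (V), Dm (vi), Edim (vii°).
Triads in B♭ major: B♭ (I), Cm (ii), Dm (iii), E♭ (IV), F (V), Gm (vi), Adim (vii°).
Shared triads with their functions: F (I in F major, V in B♭ major); Gm (ii in F major, vi in B♭ major); B♭ (IV in F major, I in B♭ major); Dm (vi in F major, iii in B♭ major).

F, Gm, B♭, Dm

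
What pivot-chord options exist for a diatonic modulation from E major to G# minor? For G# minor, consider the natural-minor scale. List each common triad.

E, G#m, B, C#m

Triads in E major: E major (I), F# minor (ii), G# minor (iii), A major (IV), B major (V), C# minor (vi), D# diminished (vii°).
Triads in G# minor (natural minor): G# minor (i), A# diminished (ii°), B major (III), C# minor (iv), D# minor (v), E major (VI), F# major (VII).
Shared triads with their functions: E major (I in E major, VI in G# minor); G# minor (iii in E major, i in G# minor); B major (V in E major, III in G# minor); C# minor (vi in E major, iv in G# minor).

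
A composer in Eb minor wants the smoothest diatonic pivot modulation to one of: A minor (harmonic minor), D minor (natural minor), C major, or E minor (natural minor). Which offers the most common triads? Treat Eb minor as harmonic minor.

D minor

Triads of Eb minor (harmonic minor): Eb minor (i), F diminished (ii°), Gb augmented (III+), Ab minor (iv), Bb major (V), Cb major (VI), D diminished (vii°).
A minor (harmonic minor) shares 0: none.
D minor (natural minor) shares 1: Bb.
C major shares 0: none.
E minor (natural minor) shares 0: none.
The most common triads (1) are shared with D minor.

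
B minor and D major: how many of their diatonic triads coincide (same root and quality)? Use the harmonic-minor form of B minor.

4

Diatonic triads of B minor (harmonic minor): Bm (i), C#dim (ii°), Daug (III+), Em (iv), F# (V), G (VI), A#dim (vii°).
Diatonic triads of D major: D (I), Em (ii), F#m (iii), G (IV), A (V), Bm (vi), C#dim (vii°).
Matching root and quality in both lists: Bm, C#dim, Em, G.
That gives 4 common triads.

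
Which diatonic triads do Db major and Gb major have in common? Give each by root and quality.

Db, Ebm, Gb, Bbm

Triads in Db major: Db (I), Ebm (ii), Fm (iii), Gb (IV), Ab (V), Bbm (vi), Cdim (vii°).
Triads in Gb major: Gb (I), Abm (ii), Bbm (iii), Cb (IV), Db (V), Ebm (vi), Fdim (vii°).
Shared triads with their functions: Db (I in Db major, V in Gb major); Ebm (ii in Db major, vi in Gb major); Gb (IV in Db major, I in Gb major); Bbm (vi in Db major, iii in Gb major).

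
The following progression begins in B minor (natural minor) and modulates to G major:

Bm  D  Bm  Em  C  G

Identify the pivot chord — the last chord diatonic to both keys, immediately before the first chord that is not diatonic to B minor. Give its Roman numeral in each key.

Em — iv in B minor, vi in G major

Chords diatonic to B minor: Bm, C#dim, D, Em, F#m, G, A.
Reading the progression, the first chord not in that set is C, so the modulation leaves B minor there.
The chord immediately before C is Em, which is diatonic to both keys: iv in B minor and vi in G major.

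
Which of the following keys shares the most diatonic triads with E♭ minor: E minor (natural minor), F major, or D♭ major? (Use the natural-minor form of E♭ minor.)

D♭ major

Triads of E♭ minor (natural minor): E♭ minor (i), F diminished (ii°), G♭ major (III), A♭ minor (iv), B♭ minor (v), C♭ major (VI), D♭ major (VII).
E minor (natural minor) shares 0: none.
F major shares 0: none.
D♭ major shares 4: E♭m, G♭, B♭m, D♭.
The most common triads (4) are shared with D♭ major.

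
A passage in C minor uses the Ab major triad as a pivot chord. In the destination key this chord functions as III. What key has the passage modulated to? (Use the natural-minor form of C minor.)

F minor

The numeral III denotes a major triad on scale degree 3. With Ab on degree 3, the tonic of the new key is F.
Degree 3 carries a major triad in natural-minor keys, so the destination is F minor.
Check: the diatonic triads of F minor (natural minor) are Fm (i), Gdim (ii°), Ab (III), Bbm (iv), Cm (v), Db (VI), Eb (VII) — Ab major is indeed III.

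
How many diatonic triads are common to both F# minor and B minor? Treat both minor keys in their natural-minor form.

Diatonic triads of F# minor (natural minor): F#m (i), G#dim (ii°), A (III), Bm (iv), C#m (v), D (VI), E (VII).
Diatonic triads of B minor (natural minor): Bm (i), C#dim (ii°), D (III), Em (iv), F#m (v), G (VI), A (VII).
Matching root and quality in both lists: F#m, A, Bm, D.
That gives 4 common triads.

4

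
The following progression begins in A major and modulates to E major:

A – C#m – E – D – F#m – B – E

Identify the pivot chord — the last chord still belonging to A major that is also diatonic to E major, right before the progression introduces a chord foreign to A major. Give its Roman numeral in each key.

Chords diatonic to A major: A, Bm, C#m, D, E, F#m, G#dim.
Reading the progression, the first chord not in that set is B, so the modulation leaves A major there.
The chord immediately before B is F#m, which is diatonic to both keys: vi in A major and ii in E major.

F#m — vi in A major, ii in E major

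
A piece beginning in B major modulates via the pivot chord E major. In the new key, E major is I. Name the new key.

E major

The numeral I denotes a major triad on scale degree 1. With E on degree 1, the tonic of the new key is E.
Degree 1 carries a major triad in major keys, so the destination is E major.
Check: the diatonic triads of E major are E (I), F#m (ii), G#m (iii), A (IV), B (V), C#m (vi), D#dim (vii°) — E major is indeed I.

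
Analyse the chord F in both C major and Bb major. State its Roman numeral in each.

IV in C major; V in Bb major

The scale of C major is C D E F G A B; F is degree 4, and the triad built there (F-A-C) is major, so it is IV.
The scale of Bb major is Bb C D Eb F G A; F is degree 5, and the triad built there (F-A-C) is major, so it is V.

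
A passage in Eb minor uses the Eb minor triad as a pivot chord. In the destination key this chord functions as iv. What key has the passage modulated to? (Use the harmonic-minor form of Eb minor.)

Bb minor

The numeral iv denotes a minor triad on scale degree 4. With Eb on degree 4, the tonic of the new key is Bb.
Degree 4 carries a minor triad in minor keys, so the destination is Bb minor.
Check: the diatonic triads of Bb minor (natural minor) are Bbm (i), Cdim (ii°), Db (III), Ebm (iv), Fm (v), Gb (VI), Ab (VII) — Eb minor is indeed iv.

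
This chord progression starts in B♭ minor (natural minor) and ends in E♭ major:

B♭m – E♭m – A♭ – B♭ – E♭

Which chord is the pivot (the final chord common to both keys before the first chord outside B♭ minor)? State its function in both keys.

Chords diatonic to B♭ minor: B♭m, Cdim, D♭, E♭m, Fm, G♭, A♭.
Reading the progression, the first chord not in that set is B♭, so the modulation leaves B♭ minor there.
The chord immediately before B♭ is A♭, which is diatonic to both keys: VII in B♭ minor and IV in E♭ major.

A♭ — VII in B♭ minor, IV in E♭ major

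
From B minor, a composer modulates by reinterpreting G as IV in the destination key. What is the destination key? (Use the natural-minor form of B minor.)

The numeral IV denotes a major triad on scale degree 4. With G on degree 4, the tonic of the new key is D.
Degree 4 carries a major triad in major keys, so the destination is D major.
Check: the diatonic triads of D major are D (I), Em (ii), F#m (iii), G (IV), A (V), Bm (vi), C#dim (vii°) — G is indeed IV.

D major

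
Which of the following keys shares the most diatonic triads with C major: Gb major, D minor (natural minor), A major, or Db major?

D minor

Triads of C major: C (I), Dm (ii), Em (iii), F (IV), G (V), Am (vi), Bdim (vii°).
Gb major shares 0: none.
D minor (natural minor) shares 4: C, Dm, F, Am.
A major shares 0: none.
Db major shares 0: none.
The most common triads (4) are shared with D minor.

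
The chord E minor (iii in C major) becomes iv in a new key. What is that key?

B minor

The numeral iv denotes a minor triad on scale degree 4. With E on degree 4, the tonic of the new key is B.
Degree 4 carries a minor triad in minor keys, so the destination is B minor.
Check: the diatonic triads of B minor (natural minor) are Bm (i), C#dim (ii°), D (III), Em (iv), F#m (v), G (VI), A (VII) — E minor is indeed iv.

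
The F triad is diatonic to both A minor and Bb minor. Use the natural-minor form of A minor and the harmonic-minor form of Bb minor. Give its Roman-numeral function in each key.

VI in A minor; V in Bb minor

The scale of A minor (natural minor) is A B C D E F G; F is degree 6, and the triad built there (F-A-C) is major, so it is VI.
The scale of Bb minor (harmonic minor) is Bb C Db Eb F Gb A; F is degree 5, and the triad built there (F-A-C) is major, so it is V.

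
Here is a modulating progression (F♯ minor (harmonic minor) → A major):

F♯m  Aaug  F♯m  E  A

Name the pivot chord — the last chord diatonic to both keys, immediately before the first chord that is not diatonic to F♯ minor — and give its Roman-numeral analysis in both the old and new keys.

F♯m — i in F♯ minor, vi in A major

Chords diatonic to F♯ minor: F♯m, G♯dim, Aaug, Bm, C♯, D, E♯dim.
Reading the progression, the first chord not in that set is E, so the modulation leaves F♯ minor there.
The chord immediately before E is F♯m, which is diatonic to both keys: i in F♯ minor and vi in A major.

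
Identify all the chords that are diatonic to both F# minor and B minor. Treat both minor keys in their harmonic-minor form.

Triads in F# minor (harmonic minor): F# minor (i), G# diminished (ii°), A augmented (III+), B minor (iv), C# major (V), D major (VI), E# diminished (vii°).
Triads in B minor (harmonic minor): B minor (i), C# diminished (ii°), D augmented (III+), E minor (iv), F# major (V), G major (VI), A# diminished (vii°).
Shared triads with their functions: B minor (iv in F# minor, i in B minor).

Bm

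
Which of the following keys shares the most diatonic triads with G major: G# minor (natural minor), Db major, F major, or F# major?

F major

Triads of G major: G major (I), A minor (ii), B minor (iii), C major (IV), D major (V), E minor (vi), F# diminished (vii°).
G# minor (natural minor) shares 0: none.
Db major shares 0: none.
F major shares 2: Am, C.
F# major shares 0: none.
The most common triads (2) are shared with F major.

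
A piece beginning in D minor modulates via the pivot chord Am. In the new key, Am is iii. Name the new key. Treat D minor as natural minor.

F major

The numeral iii denotes a minor triad on scale degree 3. With A on degree 3, the tonic of the new key is F.
Degree 3 carries a minor triad in major keys, so the destination is F major.
Check: the diatonic triads of F major are F (I), Gm (ii), Am (iii), Bb (IV), C (V), Dm (vi), Edim (vii°) — Am is indeed iii.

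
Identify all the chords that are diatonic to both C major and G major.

C, Em, G, Am

Triads in C major: C major (I), D minor (ii), E minor (iii), F major (IV), G major (V), A minor (vi), B diminished (vii°).
Triads in G major: G major (I), A minor (ii), B minor (iii), C major (IV), D major (V), E minor (vi), F# diminished (vii°).
Shared triads with their functions: C major (I in C major, IV in G major); E minor (iii in C major, vi in G major); G major (V in C major, I in G major); A minor (vi in C major, ii in G major).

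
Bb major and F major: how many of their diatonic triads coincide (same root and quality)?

4

Diatonic triads of Bb major: Bb major (I), C minor (ii), D minor (iii), Eb major (IV), F major (V), G minor (vi), A diminished (vii°).
Diatonic triads of F major: F major (I), G minor (ii), A minor (iii), Bb major (IV), C major (V), D minor (vi), E diminished (vii°).
Matching root and quality in both lists: Bb major, D minor, F major, G minor.
That gives 4 common triads.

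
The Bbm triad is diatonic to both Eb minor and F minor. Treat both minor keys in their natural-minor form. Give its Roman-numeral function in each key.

The scale of Eb minor (natural minor) is Eb F Gb Ab Bb Cb Db; Bb is degree 5, and the triad built there (Bb-Db-F) is minor, so it is v.
The scale of F minor (natural minor) is F G Ab Bb C Db Eb; Bb is degree 4, and the triad built there (Bb-Db-F) is minor, so it is iv.

v in Eb minor; iv in F minor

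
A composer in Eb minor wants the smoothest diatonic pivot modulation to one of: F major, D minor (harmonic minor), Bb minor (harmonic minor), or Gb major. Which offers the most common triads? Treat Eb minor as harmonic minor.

Triads of Eb minor (harmonic minor): Eb minor (i), F diminished (ii°), Gb augmented (III+), Ab minor (iv), Bb major (V), Cb major (VI), D diminished (vii°).
F major shares 1: Bb.
D minor (harmonic minor) shares 1: Bb.
Bb minor (harmonic minor) shares 1: Ebm.
Gb major shares 4: Ebm, Fdim, Abm, Cb.
The most common triads (4) are shared with Gb major.

Gb major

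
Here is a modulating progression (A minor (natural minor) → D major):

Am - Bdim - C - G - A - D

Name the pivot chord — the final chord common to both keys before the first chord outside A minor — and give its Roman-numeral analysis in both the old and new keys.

Chords diatonic to A minor: Am, Bdim, C, Dm, Em, F, G.
Reading the progression, the first chord not in that set is A, so the modulation leaves A minor there.
The chord immediately before A is G, which is diatonic to both keys: VII in A minor and IV in D major.

G — VII in A minor, IV in D major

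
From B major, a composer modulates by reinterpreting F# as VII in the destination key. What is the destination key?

G# minor

The numeral VII denotes a major triad on scale degree 7. With F# on degree 7, the tonic of the new key is G#.
Degree 7 carries a major triad in natural-minor keys, so the destination is G# minor.
Check: the diatonic triads of G# minor (natural minor) are G#m (i), A#dim (ii°), B (III), C#m (iv), D#m (v), E (VI), F# (VII) — F# is indeed VII.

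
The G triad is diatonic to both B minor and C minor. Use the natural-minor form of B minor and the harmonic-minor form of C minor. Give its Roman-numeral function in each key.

The scale of B minor (natural minor) is B C♯ D E F♯ G A; G is degree 6, and the triad built there (G-B-D) is major, so it is VI.
The scale of C minor (harmonic minor) is C D E♭ F G A♭ B; G is degree 5, and the triad built there (G-B-D) is major, so it is V.

VI in B minor; V in C minor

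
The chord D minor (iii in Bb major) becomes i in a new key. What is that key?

D minor

The numeral i denotes a minor triad on scale degree 1. With D on degree 1, the tonic of the new key is D.
Degree 1 carries a minor triad in minor keys, so the destination is D minor.
Check: the diatonic triads of D minor (natural minor) are Dm (i), Edim (ii°), F (III), Gm (iv), Am (v), Bb (VI), C (VII) — D minor is indeed i.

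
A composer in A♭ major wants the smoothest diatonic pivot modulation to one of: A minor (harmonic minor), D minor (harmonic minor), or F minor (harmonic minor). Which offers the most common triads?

Triads of A♭ major: A♭ (I), B♭m (ii), Cm (iii), D♭ (IV), E♭ (V), Fm (vi), Gdim (vii°).
A minor (harmonic minor) shares 0: none.
D minor (harmonic minor) shares 0: none.
F minor (harmonic minor) shares 4: B♭m, D♭, Fm, Gdim.
The most common triads (4) are shared with F minor.

F minor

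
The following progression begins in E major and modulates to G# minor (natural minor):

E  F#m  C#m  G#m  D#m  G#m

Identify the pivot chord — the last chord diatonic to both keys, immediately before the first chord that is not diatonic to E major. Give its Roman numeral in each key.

Chords diatonic to E major: E, F#m, G#m, A, B, C#m, D#dim.
Reading the progression, the first chord not in that set is D#m, so the modulation leaves E major there.
The chord immediately before D#m is G#m, which is diatonic to both keys: iii in E major and i in G# minor.

G#m — iii in E major, i in G# minor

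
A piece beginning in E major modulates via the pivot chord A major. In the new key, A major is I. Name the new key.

The numeral I denotes a major triad on scale degree 1. With A on degree 1, the tonic of the new key is A.
Degree 1 carries a major triad in major keys, so the destination is A major.
Check: the diatonic triads of A major are A (I), Bm (ii), C♯m (iii), D (IV), E (V), F♯m (vi), G♯dim (vii°) — A major is indeed I.

A major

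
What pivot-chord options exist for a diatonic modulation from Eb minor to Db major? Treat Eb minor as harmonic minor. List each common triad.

Ebm

Triads in Eb minor (harmonic minor): Ebm (i), Fdim (ii°), Gbaug (III+), Abm (iv), Bb (V), Cb (VI), Ddim (vii°).
Triads in Db major: Db (I), Ebm (ii), Fm (iii), Gb (IV), Ab (V), Bbm (vi), Cdim (vii°).
Shared triads with their functions: Ebm (i in Eb minor, ii in Db major).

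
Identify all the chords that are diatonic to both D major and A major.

D, F#m, A, Bm

Triads in D major: D (I), Em (ii), F#m (iii), G (IV), A (V), Bm (vi), C#dim (vii°).
Triads in A major: A (I), Bm (ii), C#m (iii), D (IV), E (V), F#m (vi), G#dim (vii°).
Shared triads with their functions: D (I in D major, IV in A major); F#m (iii in D major, vi in A major); A (V in D major, I in A major); Bm (vi in D major, ii in A major).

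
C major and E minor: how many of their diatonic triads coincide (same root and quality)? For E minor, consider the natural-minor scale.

Diatonic triads of C major: C major (I), D minor (ii), E minor (iii), F major (IV), G major (V), A minor (vi), B diminished (vii°).
Diatonic triads of E minor (natural minor): E minor (i), F# diminished (ii°), G major (III), A minor (iv), B minor (v), C major (VI), D major (VII).
Matching root and quality in both lists: C major, E minor, G major, A minor.
That gives 4 common triads.

4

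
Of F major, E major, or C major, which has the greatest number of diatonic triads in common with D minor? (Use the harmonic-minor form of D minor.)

Triads of D minor (harmonic minor): Dm (i), Edim (ii°), Faug (III+), Gm (iv), A (V), Bb (VI), C#dim (vii°).
F major shares 4: Dm, Edim, Gm, Bb.
E major shares 1: A.
C major shares 1: Dm.
The most common triads (4) are shared with F major.

F major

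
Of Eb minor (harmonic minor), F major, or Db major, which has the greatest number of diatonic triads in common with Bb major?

F major

Triads of Bb major: Bb major (I), C minor (ii), D minor (iii), Eb major (IV), F major (V), G minor (vi), A diminished (vii°).
Eb minor (harmonic minor) shares 1: Bb.
F major shares 4: Bb, Dm, F, Gm.
Db major shares 0: none.
The most common triads (4) are shared with F major.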